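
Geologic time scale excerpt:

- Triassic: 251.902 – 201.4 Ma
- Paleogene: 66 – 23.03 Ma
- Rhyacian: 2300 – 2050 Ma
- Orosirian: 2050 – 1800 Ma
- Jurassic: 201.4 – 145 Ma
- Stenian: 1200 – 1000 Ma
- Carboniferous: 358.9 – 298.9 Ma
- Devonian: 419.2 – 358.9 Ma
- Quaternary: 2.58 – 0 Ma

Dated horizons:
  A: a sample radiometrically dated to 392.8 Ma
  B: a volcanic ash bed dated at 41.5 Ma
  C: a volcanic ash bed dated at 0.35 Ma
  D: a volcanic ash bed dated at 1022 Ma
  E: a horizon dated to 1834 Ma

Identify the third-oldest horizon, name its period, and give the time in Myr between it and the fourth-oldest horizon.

Sorted oldest-first by Ma: E (1834), D (1022), A (392.8), B (41.5), C (0.35).
The third oldest is A at 392.8 Ma, which lies in 419.2–358.9 Ma: the Devonian.
The fourth oldest is B at 41.5 Ma; separation = |392.8 − 41.5| = 351.3 Myr.

A, in the Devonian; 351.3 million years to B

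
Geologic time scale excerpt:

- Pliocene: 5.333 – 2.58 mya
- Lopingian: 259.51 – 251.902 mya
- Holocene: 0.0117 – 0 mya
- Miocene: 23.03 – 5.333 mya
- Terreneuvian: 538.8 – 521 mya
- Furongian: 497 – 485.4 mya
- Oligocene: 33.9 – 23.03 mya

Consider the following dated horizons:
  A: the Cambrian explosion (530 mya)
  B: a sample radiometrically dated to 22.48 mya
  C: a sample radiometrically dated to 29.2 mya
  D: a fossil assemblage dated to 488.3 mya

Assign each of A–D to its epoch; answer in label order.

A — Terreneuvian; B — Miocene; C — Oligocene; D — Furongian

A: 530 Ma lies in 538.8–521 Ma, so Terreneuvian.
B: 22.48 Ma lies in 23.03–5.333 Ma, so Miocene.
C: 29.2 Ma lies in 33.9–23.03 Ma, so Oligocene.
D: 488.3 Ma lies in 497–485.4 Ma, so Furongian.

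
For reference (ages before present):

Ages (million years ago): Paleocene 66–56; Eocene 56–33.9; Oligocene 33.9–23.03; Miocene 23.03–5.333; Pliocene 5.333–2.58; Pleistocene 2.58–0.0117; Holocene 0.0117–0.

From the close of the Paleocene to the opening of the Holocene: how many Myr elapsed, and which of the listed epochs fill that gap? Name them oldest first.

55.9883 million years; Eocene, Oligocene, Miocene, Pliocene, Pleistocene

End of Paleocene = 56 Ma; start of Holocene = 0.0117 Ma.
Gap = 56 − 0.0117 = 55.9883 Myr.
Epochs wholly inside 56–0.0117 Ma: Eocene (56–33.9), Oligocene (33.9–23.03), Miocene (23.03–5.333), Pliocene (5.333–2.58), Pleistocene (2.58–0.0117).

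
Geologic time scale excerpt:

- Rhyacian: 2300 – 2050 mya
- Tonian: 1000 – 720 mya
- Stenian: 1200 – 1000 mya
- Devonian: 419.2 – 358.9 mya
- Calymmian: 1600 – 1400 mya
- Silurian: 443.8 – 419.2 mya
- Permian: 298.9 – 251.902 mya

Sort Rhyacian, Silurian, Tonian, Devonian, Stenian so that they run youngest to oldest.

Sorting by start age (ascending Ma, since larger Ma = older): Devonian began 419.2, Silurian began 443.8, Tonian began 1000, Stenian began 1200, Rhyacian began 2300.

Devonian, Silurian, Tonian, Stenian, Rhyacian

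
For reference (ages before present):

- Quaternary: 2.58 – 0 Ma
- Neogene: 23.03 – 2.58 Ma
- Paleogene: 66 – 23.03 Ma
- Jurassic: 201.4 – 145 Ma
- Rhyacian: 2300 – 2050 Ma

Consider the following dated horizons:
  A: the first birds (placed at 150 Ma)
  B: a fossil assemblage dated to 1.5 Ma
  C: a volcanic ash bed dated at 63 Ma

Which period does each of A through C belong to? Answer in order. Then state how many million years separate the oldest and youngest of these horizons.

A — Jurassic; B — Quaternary; C — Paleogene; span 148.5 million years

Match each age against the start–end ranges in the excerpt: A = 150 Ma → Jurassic (201.4–145); B = 1.5 Ma → Quaternary (2.58–0); C = 63 Ma → Paleogene (66–23.03).
The largest age is 150 Ma and the smallest is 1.5 Ma; their difference is 148.5 Myr.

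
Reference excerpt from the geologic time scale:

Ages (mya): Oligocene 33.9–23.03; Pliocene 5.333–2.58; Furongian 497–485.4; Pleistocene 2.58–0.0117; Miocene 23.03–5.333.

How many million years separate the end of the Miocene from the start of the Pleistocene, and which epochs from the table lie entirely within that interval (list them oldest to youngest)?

The Miocene closes at 5.333 Ma and the Pleistocene opens at 2.58 Ma, so the interval is 5.333 − 2.58 = 2.753 Myr.
An epoch fits inside if it starts at or after 5.333 Ma and ends at or before 2.58 Ma; oldest first that gives Pliocene.

2.753 million years; Pliocene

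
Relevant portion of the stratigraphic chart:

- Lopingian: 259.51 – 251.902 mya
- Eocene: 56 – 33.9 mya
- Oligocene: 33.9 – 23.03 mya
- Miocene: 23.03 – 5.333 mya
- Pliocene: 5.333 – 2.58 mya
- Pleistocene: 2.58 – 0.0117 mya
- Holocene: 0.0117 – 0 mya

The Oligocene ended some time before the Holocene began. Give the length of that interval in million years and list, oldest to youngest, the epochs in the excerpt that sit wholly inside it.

23.0183 million years; Miocene, Pliocene, Pleistocene

The Oligocene closes at 23.03 Ma and the Holocene opens at 0.0117 Ma, so the interval is 23.03 − 0.0117 = 23.0183 Myr.
An epoch fits inside if it starts at or after 23.03 Ma and ends at or before 0.0117 Ma; oldest first that gives Miocene, Pliocene, Pleistocene.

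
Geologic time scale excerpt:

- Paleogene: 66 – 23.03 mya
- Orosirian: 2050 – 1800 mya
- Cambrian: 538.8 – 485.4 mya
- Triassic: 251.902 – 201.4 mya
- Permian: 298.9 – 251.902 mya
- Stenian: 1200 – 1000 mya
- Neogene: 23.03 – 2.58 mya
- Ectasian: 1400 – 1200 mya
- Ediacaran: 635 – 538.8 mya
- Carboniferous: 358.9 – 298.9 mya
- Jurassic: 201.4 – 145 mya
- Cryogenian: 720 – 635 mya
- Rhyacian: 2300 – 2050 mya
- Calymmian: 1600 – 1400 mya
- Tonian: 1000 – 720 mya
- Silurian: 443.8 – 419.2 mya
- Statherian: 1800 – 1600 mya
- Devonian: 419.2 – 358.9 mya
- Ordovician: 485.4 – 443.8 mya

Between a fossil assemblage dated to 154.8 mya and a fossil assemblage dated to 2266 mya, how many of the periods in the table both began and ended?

15

2266 Ma sits inside the Rhyacian (2300–2050) and 154.8 Ma inside the Jurassic (201.4–145); neither of those is wholly between the two dates.
The listed periods lying completely between them are Orosirian, Statherian, Calymmian, Ectasian, Stenian, Tonian, Cryogenian, Ediacaran, Cambrian, Ordovician, Silurian, Devonian, Carboniferous, Permian, Triassic — 15 in all.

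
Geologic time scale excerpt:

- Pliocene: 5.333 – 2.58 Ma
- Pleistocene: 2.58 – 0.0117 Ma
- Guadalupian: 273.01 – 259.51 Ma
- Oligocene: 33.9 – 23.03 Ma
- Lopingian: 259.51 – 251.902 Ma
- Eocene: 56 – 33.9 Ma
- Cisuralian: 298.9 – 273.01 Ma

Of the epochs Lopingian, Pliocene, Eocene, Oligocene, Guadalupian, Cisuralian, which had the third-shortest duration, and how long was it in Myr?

Oligocene, 10.87 million years

Durations: Lopingian 7.608; Pliocene 2.753; Eocene 22.1; Oligocene 10.87; Guadalupian 13.5; Cisuralian 25.89 Myr.
Sorted shortest-first: Pliocene (2.753), Lopingian (7.608), Oligocene (10.87), Guadalupian (13.5), Eocene (22.1), Cisuralian (25.89).
The third shortest is Oligocene at 10.87 Myr.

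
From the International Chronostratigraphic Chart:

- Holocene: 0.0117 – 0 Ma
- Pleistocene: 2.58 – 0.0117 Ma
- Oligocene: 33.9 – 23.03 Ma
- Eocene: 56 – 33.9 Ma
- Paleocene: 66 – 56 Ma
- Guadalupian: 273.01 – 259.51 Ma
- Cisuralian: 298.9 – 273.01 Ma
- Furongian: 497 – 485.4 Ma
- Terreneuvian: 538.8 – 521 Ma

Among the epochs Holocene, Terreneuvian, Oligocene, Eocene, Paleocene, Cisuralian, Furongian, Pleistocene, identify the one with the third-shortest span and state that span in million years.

Durations: Holocene 0.0117; Terreneuvian 17.8; Oligocene 10.87; Eocene 22.1; Paleocene 10; Cisuralian 25.89; Furongian 11.6; Pleistocene 2.5683 Myr.
Sorted shortest-first: Holocene (0.0117), Pleistocene (2.5683), Paleocene (10), Oligocene (10.87), Furongian (11.6), Terreneuvian (17.8), Eocene (22.1), Cisuralian (25.89).
The third shortest is Paleocene at 10 Myr.

Paleocene, 10 million years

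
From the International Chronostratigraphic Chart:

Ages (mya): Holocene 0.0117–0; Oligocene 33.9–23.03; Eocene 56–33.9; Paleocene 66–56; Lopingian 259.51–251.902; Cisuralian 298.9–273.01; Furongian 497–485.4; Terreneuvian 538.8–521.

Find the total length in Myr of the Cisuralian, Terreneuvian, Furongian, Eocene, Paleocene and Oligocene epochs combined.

98.26 million years

Duration is start − end for each: (298.9 − 273.01) + (538.8 − 521) + (497 − 485.4) + (56 − 33.9) + (66 − 56) + (33.9 − 23.03).
That is 25.89 + 17.8 + 11.6 + 22.1 + 10 + 10.87, which totals 98.26 million years.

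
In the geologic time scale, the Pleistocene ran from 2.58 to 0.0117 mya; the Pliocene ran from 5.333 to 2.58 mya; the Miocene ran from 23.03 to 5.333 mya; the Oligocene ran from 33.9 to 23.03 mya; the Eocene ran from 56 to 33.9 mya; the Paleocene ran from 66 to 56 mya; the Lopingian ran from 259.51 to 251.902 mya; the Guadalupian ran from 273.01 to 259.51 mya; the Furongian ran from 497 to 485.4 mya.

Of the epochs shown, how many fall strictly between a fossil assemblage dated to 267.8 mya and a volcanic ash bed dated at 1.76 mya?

The older date is 267.8 Ma and the younger is 1.76 Ma.
Epochs with start < 267.8 and end > 1.76 Ma: Lopingian (259.51–251.902), Paleocene (66–56), Eocene (56–33.9), Oligocene (33.9–23.03), Miocene (23.03–5.333), Pliocene (5.333–2.58).
That is 6 complete epochs.

6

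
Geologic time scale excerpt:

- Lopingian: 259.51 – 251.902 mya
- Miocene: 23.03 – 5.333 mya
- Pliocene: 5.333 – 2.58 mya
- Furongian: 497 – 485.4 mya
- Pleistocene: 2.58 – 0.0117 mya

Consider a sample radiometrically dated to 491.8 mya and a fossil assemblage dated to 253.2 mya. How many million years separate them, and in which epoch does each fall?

238.6 million years apart; the first in the Furongian, the second in the Lopingian

Elapsed time: 491.8 − 253.2 = 238.6 Myr.
491.8 Ma lies within 497–485.4 Ma: Furongian.
253.2 Ma lies within 259.51–251.902 Ma: Lopingian.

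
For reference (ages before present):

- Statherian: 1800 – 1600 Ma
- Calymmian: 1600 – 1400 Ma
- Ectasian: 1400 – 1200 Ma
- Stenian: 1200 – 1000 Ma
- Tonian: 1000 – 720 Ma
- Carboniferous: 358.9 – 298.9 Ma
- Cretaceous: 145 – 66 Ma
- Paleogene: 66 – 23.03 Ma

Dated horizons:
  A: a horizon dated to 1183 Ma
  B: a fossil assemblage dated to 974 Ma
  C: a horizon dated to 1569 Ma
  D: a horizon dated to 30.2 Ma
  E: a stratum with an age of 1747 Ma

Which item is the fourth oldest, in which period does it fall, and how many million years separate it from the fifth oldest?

B, in the Tonian; 943.8 million years to D

Sorted oldest-first by Ma: E (1747), C (1569), A (1183), B (974), D (30.2).
The fourth oldest is B at 974 Ma, which lies in 1000–720 Ma: the Tonian.
The fifth oldest is D at 30.2 Ma; separation = |974 − 30.2| = 943.8 Myr.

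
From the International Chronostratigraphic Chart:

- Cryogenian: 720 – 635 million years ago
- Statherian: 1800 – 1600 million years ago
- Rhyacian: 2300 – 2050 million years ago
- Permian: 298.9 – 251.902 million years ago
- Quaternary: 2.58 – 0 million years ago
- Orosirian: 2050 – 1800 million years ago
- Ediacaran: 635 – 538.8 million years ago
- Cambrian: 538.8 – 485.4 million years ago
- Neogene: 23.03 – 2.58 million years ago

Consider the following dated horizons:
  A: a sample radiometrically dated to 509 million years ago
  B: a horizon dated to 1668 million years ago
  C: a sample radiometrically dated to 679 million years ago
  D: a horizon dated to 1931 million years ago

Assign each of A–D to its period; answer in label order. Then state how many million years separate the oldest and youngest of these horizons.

A: 509 Ma lies in 538.8–485.4 Ma, so Cambrian.
B: 1668 Ma lies in 1800–1600 Ma, so Statherian.
C: 679 Ma lies in 720–635 Ma, so Cryogenian.
D: 1931 Ma lies in 2050–1800 Ma, so Orosirian.
Oldest = 1931 Ma, youngest = 509 Ma → span 1422 Myr.

A — Cambrian; B — Statherian; C — Cryogenian; D — Orosirian; span 1422 million years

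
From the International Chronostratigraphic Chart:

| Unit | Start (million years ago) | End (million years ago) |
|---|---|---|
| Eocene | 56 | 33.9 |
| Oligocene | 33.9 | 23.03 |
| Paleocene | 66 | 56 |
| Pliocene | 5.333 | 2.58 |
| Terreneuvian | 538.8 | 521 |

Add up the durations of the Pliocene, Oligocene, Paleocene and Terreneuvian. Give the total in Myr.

41.423 million years

Duration is start − end for each: (5.333 − 2.58) + (33.9 − 23.03) + (66 − 56) + (538.8 − 521).
That is 2.753 + 10.87 + 10 + 17.8, which totals 41.423 million years.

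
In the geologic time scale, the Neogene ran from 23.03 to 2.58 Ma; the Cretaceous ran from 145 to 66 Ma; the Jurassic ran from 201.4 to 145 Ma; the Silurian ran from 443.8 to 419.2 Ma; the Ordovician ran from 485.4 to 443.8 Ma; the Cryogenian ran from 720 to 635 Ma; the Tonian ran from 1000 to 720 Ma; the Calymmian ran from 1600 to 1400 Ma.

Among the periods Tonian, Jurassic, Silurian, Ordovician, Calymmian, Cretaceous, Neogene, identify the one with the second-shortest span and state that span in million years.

Silurian, 24.6 million years

Durations: Tonian 280; Jurassic 56.4; Silurian 24.6; Ordovician 41.6; Calymmian 200; Cretaceous 79; Neogene 20.45 Myr.
Sorted shortest-first: Neogene (20.45), Silurian (24.6), Ordovician (41.6), Jurassic (56.4), Cretaceous (79), Calymmian (200), Tonian (280).
The second shortest is Silurian at 24.6 Myr.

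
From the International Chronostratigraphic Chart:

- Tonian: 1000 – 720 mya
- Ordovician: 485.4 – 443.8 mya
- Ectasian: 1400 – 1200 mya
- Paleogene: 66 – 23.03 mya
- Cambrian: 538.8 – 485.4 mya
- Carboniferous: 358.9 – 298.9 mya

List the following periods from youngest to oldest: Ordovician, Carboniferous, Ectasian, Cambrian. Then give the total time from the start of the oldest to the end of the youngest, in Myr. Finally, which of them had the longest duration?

Carboniferous, Ordovician, Cambrian, Ectasian; total span 1101.1 Myr; longest is Ectasian

Start ages (Ma): Ectasian 1400, Cambrian 538.8, Ordovician 485.4, Carboniferous 358.9.
Ordered youngest to oldest: Carboniferous, Ordovician, Cambrian, Ectasian.
Span = 1400 − 298.9 = 1101.1 Myr.
Durations: Ectasian 200, Ordovician 41.6, Carboniferous 60, Cambrian 53.4 → longest is Ectasian (200 Myr).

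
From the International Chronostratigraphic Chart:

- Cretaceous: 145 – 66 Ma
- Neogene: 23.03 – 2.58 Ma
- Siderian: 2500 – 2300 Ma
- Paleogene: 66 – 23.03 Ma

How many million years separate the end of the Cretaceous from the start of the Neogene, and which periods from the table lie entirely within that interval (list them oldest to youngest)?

The Cretaceous closes at 66 Ma and the Neogene opens at 23.03 Ma, so the interval is 66 − 23.03 = 42.97 Myr.
A period fits inside if it starts at or after 66 Ma and ends at or before 23.03 Ma; oldest first that gives Paleogene.

42.97 million years; Paleogene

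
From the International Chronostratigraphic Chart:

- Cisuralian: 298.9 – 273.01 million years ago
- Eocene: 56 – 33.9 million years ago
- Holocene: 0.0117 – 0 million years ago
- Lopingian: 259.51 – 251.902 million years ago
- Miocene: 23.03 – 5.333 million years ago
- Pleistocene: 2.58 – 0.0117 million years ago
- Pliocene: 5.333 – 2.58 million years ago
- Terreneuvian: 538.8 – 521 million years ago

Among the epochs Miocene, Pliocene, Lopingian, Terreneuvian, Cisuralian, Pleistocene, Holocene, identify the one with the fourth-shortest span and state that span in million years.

Lopingian, 7.608 million years

Start − end for each: Miocene 23.03 − 5.333 = 17.697; Pliocene 5.333 − 2.58 = 2.753; Lopingian 259.51 − 251.902 = 7.608; Terreneuvian 538.8 − 521 = 17.8; Cisuralian 298.9 − 273.01 = 25.89; Pleistocene 2.58 − 0.0117 = 2.5683; Holocene 0.0117 − 0 = 0.0117.
Ranking these from shortest: Holocene < Pleistocene < Pliocene < Lopingian < Miocene < Terreneuvian < Cisuralian.
Position 4 in that ranking is Lopingian, which lasted 7.608 Myr.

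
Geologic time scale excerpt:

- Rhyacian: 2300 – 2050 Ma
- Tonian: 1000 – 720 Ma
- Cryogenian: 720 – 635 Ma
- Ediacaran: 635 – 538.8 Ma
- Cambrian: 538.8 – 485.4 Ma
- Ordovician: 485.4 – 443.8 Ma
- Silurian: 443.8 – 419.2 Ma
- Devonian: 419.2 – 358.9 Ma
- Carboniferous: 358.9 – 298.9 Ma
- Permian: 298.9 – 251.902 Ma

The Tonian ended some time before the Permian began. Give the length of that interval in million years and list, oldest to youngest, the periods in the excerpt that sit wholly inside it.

421.1 million years; Cryogenian, Ediacaran, Cambrian, Ordovician, Silurian, Devonian, Carboniferous

End of Tonian = 720 Ma; start of Permian = 298.9 Ma.
Gap = 720 − 298.9 = 421.1 Myr.
Periods wholly inside 720–298.9 Ma: Cryogenian (720–635), Ediacaran (635–538.8), Cambrian (538.8–485.4), Ordovician (485.4–443.8), Silurian (443.8–419.2), Devonian (419.2–358.9), Carboniferous (358.9–298.9).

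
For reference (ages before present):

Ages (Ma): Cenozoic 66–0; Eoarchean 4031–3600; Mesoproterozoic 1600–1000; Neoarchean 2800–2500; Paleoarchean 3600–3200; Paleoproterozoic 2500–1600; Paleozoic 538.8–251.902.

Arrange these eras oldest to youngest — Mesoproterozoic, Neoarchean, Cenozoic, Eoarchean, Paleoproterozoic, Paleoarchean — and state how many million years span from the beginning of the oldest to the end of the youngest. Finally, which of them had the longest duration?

Eoarchean → Paleoarchean → Neoarchean → Paleoproterozoic → Mesoproterozoic → Cenozoic; total span 4031 Myr; longest is Paleoproterozoic

Start ages (Ma): Eoarchean 4031, Paleoarchean 3600, Neoarchean 2800, Paleoproterozoic 2500, Mesoproterozoic 1600, Cenozoic 66.
Ordered oldest to youngest: Eoarchean, Paleoarchean, Neoarchean, Paleoproterozoic, Mesoproterozoic, Cenozoic.
Span = 4031 − 0 = 4031 Myr.
Durations: Paleoproterozoic 900, Cenozoic 66, Mesoproterozoic 600, Eoarchean 431, Neoarchean 300, Paleoarchean 400 → longest is Paleoproterozoic (900 Myr).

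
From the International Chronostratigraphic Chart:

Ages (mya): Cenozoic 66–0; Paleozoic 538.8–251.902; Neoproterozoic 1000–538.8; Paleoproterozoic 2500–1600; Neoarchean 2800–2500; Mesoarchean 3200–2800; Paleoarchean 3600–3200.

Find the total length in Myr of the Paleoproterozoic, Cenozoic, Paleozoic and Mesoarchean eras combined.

1652.898 million years

Each duration: Paleoproterozoic = 900; Cenozoic = 66; Paleozoic = 286.898; Mesoarchean = 400.
Sum: 900 + 66 + 286.898 + 400 = 1652.898 Myr.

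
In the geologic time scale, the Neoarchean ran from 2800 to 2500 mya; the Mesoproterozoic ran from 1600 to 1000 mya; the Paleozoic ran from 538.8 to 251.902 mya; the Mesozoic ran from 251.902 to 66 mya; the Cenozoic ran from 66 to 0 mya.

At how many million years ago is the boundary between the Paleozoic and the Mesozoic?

The Paleozoic ends and the Mesozoic begins at 251.902 mya.

251.902 mya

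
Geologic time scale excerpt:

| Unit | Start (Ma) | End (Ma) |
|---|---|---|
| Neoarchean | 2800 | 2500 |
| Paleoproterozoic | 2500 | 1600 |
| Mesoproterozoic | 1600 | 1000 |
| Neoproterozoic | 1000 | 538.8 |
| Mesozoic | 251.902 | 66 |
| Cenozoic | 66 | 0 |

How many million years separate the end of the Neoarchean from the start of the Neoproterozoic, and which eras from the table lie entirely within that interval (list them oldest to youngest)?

The Neoarchean closes at 2500 Ma and the Neoproterozoic opens at 1000 Ma, so the interval is 2500 − 1000 = 1500 Myr.
An era fits inside if it starts at or after 2500 Ma and ends at or before 1000 Ma; oldest first that gives Paleoproterozoic, Mesoproterozoic.

1500 million years; Paleoproterozoic, Mesoproterozoic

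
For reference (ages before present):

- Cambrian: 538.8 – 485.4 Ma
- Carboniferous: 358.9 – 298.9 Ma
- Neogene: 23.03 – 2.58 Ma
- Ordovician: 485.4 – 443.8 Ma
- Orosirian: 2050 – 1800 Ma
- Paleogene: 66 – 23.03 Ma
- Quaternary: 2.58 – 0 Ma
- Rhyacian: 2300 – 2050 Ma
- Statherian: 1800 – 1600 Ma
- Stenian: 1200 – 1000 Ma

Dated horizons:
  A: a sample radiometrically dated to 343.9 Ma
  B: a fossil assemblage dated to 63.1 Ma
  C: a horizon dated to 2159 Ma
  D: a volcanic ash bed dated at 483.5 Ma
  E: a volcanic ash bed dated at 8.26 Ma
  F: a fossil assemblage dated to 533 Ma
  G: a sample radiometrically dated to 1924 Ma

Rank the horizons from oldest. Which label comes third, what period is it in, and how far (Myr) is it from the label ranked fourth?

F, in the Cambrian; 49.5 million years to D

Sorted oldest-first by Ma: C (2159), G (1924), F (533), D (483.5), A (343.9), B (63.1), E (8.26).
The third oldest is F at 533 Ma, which lies in 538.8–485.4 Ma: the Cambrian.
The fourth oldest is D at 483.5 Ma; separation = |533 − 483.5| = 49.5 Myr.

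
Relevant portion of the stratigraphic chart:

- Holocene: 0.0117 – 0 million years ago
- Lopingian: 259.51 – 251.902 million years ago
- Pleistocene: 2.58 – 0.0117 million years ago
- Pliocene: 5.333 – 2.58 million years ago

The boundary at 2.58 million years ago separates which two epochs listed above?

The Pliocene ends at 2.58 million years ago and the Pleistocene begins at 2.58 million years ago, so they share that boundary.

Pliocene and Pleistocene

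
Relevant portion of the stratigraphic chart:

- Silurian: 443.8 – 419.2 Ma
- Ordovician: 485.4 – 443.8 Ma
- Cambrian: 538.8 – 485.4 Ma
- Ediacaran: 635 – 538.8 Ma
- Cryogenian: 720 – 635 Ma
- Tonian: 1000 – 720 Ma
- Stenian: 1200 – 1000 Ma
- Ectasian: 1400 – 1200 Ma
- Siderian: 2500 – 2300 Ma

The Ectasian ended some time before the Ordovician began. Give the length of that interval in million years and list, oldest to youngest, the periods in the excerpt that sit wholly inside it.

The Ectasian closes at 1200 Ma and the Ordovician opens at 485.4 Ma, so the interval is 1200 − 485.4 = 714.6 Myr.
A period fits inside if it starts at or after 1200 Ma and ends at or before 485.4 Ma; oldest first that gives Stenian, Tonian, Cryogenian, Ediacaran, Cambrian.

714.6 million years; Stenian, Tonian, Cryogenian, Ediacaran, Cambrian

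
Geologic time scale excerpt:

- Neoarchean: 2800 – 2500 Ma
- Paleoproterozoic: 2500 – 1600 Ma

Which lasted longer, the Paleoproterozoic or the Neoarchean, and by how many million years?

Paleoproterozoic, by 600 million years

Paleoproterozoic: 2500 − 1600 = 900 Myr.
Neoarchean: 2800 − 2500 = 300 Myr.
Difference: 900 − 300 = 600 Myr, so the Paleoproterozoic was longer.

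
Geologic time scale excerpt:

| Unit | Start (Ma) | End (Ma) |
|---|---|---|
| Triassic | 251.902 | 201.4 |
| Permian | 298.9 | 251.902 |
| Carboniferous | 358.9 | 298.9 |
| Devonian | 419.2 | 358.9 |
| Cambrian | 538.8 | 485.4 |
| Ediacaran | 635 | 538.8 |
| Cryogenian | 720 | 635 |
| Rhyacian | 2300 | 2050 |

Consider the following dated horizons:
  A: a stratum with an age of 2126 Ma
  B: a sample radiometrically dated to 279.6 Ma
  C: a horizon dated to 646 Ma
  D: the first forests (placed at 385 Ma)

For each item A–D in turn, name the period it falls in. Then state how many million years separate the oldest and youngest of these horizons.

A — Rhyacian; B — Permian; C — Cryogenian; D — Devonian; span 1846.4 million years

A: 2126 Ma lies in 2300–2050 Ma, so Rhyacian.
B: 279.6 Ma lies in 298.9–251.902 Ma, so Permian.
C: 646 Ma lies in 720–635 Ma, so Cryogenian.
D: 385 Ma lies in 419.2–358.9 Ma, so Devonian.
Oldest = 2126 Ma, youngest = 279.6 Ma → span 1846.4 Myr.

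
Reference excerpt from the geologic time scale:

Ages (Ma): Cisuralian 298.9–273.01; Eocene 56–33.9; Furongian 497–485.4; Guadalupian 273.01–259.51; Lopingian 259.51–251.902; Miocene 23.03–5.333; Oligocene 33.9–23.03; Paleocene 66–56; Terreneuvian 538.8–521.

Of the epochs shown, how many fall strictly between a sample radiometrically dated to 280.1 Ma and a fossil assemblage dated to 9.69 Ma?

5

The older date is 280.1 Ma and the younger is 9.69 Ma.
Epochs with start < 280.1 and end > 9.69 Ma: Guadalupian (273.01–259.51), Lopingian (259.51–251.902), Paleocene (66–56), Eocene (56–33.9), Oligocene (33.9–23.03).
That is 5 complete epochs.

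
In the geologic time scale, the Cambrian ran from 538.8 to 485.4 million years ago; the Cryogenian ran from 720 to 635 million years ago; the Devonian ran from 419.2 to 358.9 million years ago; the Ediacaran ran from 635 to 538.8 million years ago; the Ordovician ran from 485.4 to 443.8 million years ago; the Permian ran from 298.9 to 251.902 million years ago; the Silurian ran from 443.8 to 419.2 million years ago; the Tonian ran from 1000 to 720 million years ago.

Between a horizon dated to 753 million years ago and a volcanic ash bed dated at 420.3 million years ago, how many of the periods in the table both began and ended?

4

753 Ma sits inside the Tonian (1000–720) and 420.3 Ma inside the Silurian (443.8–419.2); neither of those is wholly between the two dates.
The listed periods lying completely between them are Cryogenian, Ediacaran, Cambrian, Ordovician — 4 in all.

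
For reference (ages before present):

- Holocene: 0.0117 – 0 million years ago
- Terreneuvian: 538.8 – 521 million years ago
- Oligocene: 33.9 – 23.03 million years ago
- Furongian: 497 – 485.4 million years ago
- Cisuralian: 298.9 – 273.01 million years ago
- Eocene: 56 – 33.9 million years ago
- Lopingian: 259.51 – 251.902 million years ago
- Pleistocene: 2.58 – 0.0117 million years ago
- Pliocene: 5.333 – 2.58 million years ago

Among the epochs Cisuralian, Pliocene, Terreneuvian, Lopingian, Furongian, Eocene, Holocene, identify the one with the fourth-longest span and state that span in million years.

Start − end for each: Cisuralian 298.9 − 273.01 = 25.89; Pliocene 5.333 − 2.58 = 2.753; Terreneuvian 538.8 − 521 = 17.8; Lopingian 259.51 − 251.902 = 7.608; Furongian 497 − 485.4 = 11.6; Eocene 56 − 33.9 = 22.1; Holocene 0.0117 − 0 = 0.0117.
Ranking these from longest: Cisuralian > Eocene > Terreneuvian > Furongian > Lopingian > Pliocene > Holocene.
Position 4 in that ranking is Furongian, which lasted 11.6 Myr.

Furongian, 11.6 million years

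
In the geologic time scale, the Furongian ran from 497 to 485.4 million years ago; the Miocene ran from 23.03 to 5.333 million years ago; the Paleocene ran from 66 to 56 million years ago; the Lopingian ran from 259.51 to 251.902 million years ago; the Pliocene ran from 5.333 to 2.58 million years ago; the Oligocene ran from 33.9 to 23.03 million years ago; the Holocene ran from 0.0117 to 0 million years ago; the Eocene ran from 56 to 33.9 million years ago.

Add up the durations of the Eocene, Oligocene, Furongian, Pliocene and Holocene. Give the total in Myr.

47.3347 million years

Each duration: Eocene = 22.1; Oligocene = 10.87; Furongian = 11.6; Pliocene = 2.753; Holocene = 0.0117.
Sum: 22.1 + 10.87 + 11.6 + 2.753 + 0.0117 = 47.3347 Myr.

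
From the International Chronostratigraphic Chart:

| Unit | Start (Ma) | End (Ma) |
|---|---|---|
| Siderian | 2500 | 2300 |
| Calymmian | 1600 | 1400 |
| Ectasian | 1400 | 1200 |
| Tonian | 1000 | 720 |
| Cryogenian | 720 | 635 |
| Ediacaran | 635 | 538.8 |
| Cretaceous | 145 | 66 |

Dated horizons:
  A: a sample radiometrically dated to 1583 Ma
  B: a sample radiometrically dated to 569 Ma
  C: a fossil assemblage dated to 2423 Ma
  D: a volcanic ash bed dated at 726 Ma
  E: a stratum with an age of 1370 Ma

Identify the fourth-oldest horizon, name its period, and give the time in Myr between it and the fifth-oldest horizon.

Larger Ma means older, so oldest first: C 2423 > A 1583 > E 1370 > D 726 > B 569.
Counting 4 along gives D (726 Ma); the excerpt puts that inside the Tonian, 1000–720 Ma.
Next in line is B (569 Ma), and 726 − 569 = 157 Myr.

D, in the Tonian; 157 million years to B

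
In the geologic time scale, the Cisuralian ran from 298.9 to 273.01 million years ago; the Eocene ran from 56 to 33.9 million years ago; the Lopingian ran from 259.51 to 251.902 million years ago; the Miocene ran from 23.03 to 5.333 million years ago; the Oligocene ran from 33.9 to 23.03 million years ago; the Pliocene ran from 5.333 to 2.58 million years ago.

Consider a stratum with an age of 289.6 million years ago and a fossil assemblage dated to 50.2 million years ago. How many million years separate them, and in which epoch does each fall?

Elapsed time: 289.6 − 50.2 = 239.4 Myr.
289.6 Ma lies within 298.9–273.01 Ma: Cisuralian.
50.2 Ma lies within 56–33.9 Ma: Eocene.

239.4 million years apart; the first in the Cisuralian, the second in the Eocene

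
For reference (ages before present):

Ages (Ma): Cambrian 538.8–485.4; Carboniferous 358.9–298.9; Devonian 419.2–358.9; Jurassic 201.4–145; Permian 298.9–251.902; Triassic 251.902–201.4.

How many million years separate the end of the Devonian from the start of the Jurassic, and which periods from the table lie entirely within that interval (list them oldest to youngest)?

The Devonian closes at 358.9 Ma and the Jurassic opens at 201.4 Ma, so the interval is 358.9 − 201.4 = 157.5 Myr.
A period fits inside if it starts at or after 358.9 Ma and ends at or before 201.4 Ma; oldest first that gives Carboniferous, Permian, Triassic.

157.5 million years; Carboniferous, Permian, Triassic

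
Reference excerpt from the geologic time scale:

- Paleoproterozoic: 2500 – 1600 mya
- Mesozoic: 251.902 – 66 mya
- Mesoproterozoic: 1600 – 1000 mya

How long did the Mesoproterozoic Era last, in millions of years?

1600 − 1000 = 600 million years.

600 million years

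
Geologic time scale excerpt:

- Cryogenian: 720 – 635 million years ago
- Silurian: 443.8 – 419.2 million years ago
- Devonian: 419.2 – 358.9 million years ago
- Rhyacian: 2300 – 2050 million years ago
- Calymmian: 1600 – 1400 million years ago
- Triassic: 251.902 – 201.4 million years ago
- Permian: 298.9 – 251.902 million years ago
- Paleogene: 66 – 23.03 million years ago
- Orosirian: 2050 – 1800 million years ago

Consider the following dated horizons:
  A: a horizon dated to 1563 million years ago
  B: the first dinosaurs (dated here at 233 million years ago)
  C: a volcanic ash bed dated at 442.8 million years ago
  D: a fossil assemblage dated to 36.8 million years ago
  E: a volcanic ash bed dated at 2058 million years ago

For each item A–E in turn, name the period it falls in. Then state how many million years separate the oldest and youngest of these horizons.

A — Calymmian; B — Triassic; C — Silurian; D — Paleogene; E — Rhyacian; span 2021.2 million years

Match each age against the start–end ranges in the excerpt: A = 1563 Ma → Calymmian (1600–1400); B = 233 Ma → Triassic (251.902–201.4); C = 442.8 Ma → Silurian (443.8–419.2); D = 36.8 Ma → Paleogene (66–23.03); E = 2058 Ma → Rhyacian (2300–2050).
The largest age is 2058 Ma and the smallest is 36.8 Ma; their difference is 2021.2 Myr.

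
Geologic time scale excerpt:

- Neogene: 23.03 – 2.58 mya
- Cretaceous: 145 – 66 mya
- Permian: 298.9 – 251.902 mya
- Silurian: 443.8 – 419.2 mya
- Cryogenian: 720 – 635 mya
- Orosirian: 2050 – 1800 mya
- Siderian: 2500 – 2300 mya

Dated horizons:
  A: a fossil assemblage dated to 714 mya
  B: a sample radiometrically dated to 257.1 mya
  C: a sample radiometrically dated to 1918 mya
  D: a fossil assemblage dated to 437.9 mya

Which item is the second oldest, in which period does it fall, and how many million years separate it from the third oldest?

Larger Ma means older, so oldest first: C 1918 > A 714 > D 437.9 > B 257.1.
Counting 2 along gives A (714 Ma); the excerpt puts that inside the Cryogenian, 720–635 Ma.
Next in line is D (437.9 Ma), and 714 − 437.9 = 276.1 Myr.

A, in the Cryogenian; 276.1 million years to D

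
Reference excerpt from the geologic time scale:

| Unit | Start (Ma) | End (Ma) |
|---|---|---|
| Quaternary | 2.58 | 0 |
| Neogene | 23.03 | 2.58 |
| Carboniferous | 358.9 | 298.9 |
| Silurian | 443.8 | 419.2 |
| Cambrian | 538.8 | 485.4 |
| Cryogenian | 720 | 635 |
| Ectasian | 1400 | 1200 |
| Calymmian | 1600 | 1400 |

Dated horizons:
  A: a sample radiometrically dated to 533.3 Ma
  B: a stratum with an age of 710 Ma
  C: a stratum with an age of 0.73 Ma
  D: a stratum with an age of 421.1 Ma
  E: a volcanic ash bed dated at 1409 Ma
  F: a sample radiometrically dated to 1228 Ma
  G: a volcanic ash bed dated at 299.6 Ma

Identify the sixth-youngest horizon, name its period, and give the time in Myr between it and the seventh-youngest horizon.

Sorted youngest-first by Ma: C (0.73), G (299.6), D (421.1), A (533.3), B (710), F (1228), E (1409).
The sixth youngest is F at 1228 Ma, which lies in 1400–1200 Ma: the Ectasian.
The seventh youngest is E at 1409 Ma; separation = |1228 − 1409| = 181 Myr.

F, in the Ectasian; 181 million years to E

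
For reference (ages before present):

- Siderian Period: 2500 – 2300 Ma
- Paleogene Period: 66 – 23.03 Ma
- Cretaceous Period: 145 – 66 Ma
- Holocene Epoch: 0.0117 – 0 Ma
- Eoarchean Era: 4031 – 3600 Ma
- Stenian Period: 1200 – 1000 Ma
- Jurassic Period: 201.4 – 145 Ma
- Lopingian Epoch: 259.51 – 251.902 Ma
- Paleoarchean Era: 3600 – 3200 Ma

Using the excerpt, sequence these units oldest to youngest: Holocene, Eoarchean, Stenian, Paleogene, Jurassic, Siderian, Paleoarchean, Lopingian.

Read off each span (Ma): Holocene 0.0117–0; Eoarchean 4031–3600; Stenian 1200–1000; Paleogene 66–23.03; Jurassic 201.4–145; Siderian 2500–2300; Paleoarchean 3600–3200; Lopingian 259.51–251.902.
Larger Ma is older, so oldest→youngest is Eoarchean, Paleoarchean, Siderian, Stenian, Lopingian, Jurassic, Paleogene, Holocene.

Eoarchean → Paleoarchean → Siderian → Stenian → Lopingian → Jurassic → Paleogene → Holocene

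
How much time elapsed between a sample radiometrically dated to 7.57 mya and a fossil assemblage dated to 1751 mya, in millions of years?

1751 − 7.57 = 1743.43 million years.

1743.43 million years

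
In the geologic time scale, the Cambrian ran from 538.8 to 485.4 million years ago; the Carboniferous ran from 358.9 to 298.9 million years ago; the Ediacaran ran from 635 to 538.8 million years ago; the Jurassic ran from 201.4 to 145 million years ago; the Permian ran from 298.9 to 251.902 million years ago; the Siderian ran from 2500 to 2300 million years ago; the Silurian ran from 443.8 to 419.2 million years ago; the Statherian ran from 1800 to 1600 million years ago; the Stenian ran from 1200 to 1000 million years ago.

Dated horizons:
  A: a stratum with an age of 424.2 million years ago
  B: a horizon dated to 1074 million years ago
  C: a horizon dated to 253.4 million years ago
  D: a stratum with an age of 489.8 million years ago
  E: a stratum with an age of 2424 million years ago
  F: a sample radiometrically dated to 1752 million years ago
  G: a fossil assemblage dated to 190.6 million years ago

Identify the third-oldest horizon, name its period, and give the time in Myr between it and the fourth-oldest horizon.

Larger Ma means older, so oldest first: E 2424 > F 1752 > B 1074 > D 489.8 > A 424.2 > C 253.4 > G 190.6.
Counting 3 along gives B (1074 Ma); the excerpt puts that inside the Stenian, 1200–1000 Ma.
Next in line is D (489.8 Ma), and 1074 − 489.8 = 584.2 Myr.

B, in the Stenian; 584.2 million years to D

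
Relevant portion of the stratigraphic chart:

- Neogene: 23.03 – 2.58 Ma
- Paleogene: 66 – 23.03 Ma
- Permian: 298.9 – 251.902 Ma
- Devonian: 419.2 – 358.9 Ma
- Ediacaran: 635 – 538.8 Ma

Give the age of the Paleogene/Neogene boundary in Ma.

23.03 Ma

The Paleogene ends and the Neogene begins at 23.03 Ma.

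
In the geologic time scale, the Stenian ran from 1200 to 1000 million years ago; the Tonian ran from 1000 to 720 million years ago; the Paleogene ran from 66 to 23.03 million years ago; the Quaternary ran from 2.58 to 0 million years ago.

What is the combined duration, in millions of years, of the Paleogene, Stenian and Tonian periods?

Duration is start − end for each: (66 − 23.03) + (1200 − 1000) + (1000 − 720).
That is 42.97 + 200 + 280, which totals 522.97 million years.

522.97 million years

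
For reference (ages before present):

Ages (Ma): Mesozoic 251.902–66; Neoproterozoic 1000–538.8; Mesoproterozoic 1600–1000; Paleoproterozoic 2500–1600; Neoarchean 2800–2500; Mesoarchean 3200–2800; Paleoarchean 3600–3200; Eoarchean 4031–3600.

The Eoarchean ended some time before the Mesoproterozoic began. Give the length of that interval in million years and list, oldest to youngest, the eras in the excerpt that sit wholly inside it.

2000 million years; Paleoarchean, Mesoarchean, Neoarchean, Paleoproterozoic

The Eoarchean closes at 3600 Ma and the Mesoproterozoic opens at 1600 Ma, so the interval is 3600 − 1600 = 2000 Myr.
An era fits inside if it starts at or after 3600 Ma and ends at or before 1600 Ma; oldest first that gives Paleoarchean, Mesoarchean, Neoarchean, Paleoproterozoic.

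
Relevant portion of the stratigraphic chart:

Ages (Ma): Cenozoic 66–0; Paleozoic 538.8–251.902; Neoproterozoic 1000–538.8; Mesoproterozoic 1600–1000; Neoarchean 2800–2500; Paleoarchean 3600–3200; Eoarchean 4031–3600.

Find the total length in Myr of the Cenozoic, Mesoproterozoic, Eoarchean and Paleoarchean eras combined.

1497 million years

Each duration: Cenozoic = 66; Mesoproterozoic = 600; Eoarchean = 431; Paleoarchean = 400.
Sum: 66 + 600 + 431 + 400 = 1497 Myr.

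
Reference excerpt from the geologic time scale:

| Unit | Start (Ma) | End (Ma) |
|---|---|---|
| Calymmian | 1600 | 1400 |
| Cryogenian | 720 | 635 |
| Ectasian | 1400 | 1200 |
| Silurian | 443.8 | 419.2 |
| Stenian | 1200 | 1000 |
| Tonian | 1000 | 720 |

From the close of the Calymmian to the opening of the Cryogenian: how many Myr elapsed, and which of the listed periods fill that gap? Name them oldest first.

680 million years; Ectasian, Stenian, Tonian

End of Calymmian = 1400 Ma; start of Cryogenian = 720 Ma.
Gap = 1400 − 720 = 680 Myr.
Periods wholly inside 1400–720 Ma: Ectasian (1400–1200), Stenian (1200–1000), Tonian (1000–720).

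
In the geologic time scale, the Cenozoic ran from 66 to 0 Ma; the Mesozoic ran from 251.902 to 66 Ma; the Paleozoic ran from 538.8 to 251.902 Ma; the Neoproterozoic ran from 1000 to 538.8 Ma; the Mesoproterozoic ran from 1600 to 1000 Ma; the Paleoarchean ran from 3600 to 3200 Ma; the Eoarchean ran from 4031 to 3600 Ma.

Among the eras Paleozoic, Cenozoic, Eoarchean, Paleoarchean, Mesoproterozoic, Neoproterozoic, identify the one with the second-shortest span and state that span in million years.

Paleozoic, 286.898 million years

Durations: Paleozoic 286.898; Cenozoic 66; Eoarchean 431; Paleoarchean 400; Mesoproterozoic 600; Neoproterozoic 461.2 Myr.
Sorted shortest-first: Cenozoic (66), Paleozoic (286.898), Paleoarchean (400), Eoarchean (431), Neoproterozoic (461.2), Mesoproterozoic (600).
The second shortest is Paleozoic at 286.898 Myr.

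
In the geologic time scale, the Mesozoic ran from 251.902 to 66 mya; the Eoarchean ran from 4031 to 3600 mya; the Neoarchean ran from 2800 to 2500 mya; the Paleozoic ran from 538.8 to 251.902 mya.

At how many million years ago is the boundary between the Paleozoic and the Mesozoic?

251.902 mya

The Paleozoic ends and the Mesozoic begins at 251.902 mya.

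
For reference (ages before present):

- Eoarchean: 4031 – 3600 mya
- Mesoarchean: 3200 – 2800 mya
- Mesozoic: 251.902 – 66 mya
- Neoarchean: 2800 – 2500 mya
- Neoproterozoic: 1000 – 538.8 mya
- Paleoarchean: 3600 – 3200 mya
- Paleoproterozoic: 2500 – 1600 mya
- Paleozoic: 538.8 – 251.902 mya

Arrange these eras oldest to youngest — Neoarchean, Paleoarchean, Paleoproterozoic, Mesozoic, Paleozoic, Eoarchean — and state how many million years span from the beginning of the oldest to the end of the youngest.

Start ages (Ma): Eoarchean 4031, Paleoarchean 3600, Neoarchean 2800, Paleoproterozoic 2500, Paleozoic 538.8, Mesozoic 251.902.
Ordered oldest to youngest: Eoarchean, Paleoarchean, Neoarchean, Paleoproterozoic, Paleozoic, Mesozoic.
Span = 4031 − 66 = 3965 Myr.

Eoarchean → Paleoarchean → Neoarchean → Paleoproterozoic → Paleozoic → Mesozoic; total span 3965 Myr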